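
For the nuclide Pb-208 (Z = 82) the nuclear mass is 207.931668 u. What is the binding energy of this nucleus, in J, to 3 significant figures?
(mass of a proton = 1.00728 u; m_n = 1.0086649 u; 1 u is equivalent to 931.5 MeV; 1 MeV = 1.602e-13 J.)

With 82 protons and 126 neutrons (A = 208):
Σm = 82·m_p + 126·m_n = 82.59696 + 127.0917774 = 209.6887374 u
The mass defect is 209.6887374 − 207.931668 = 1.7570694 u.
Converting to energy: 1.7570694 u × 931.5 MeV/u = 1636.71 MeV
In joules: 1636.71 MeV × 1.602e-13 J/MeV = 2.6220e-10 J

2.62e-10 J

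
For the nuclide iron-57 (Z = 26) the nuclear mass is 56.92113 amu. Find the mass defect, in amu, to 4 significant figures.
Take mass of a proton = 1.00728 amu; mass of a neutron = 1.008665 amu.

Σm = 26·m_p + 31·m_n = 26.18928 + 31.268615 = 57.457895 amu
Mass defect Δm = 57.457895 − 56.92113 = 0.536765 amu

0.5368 amu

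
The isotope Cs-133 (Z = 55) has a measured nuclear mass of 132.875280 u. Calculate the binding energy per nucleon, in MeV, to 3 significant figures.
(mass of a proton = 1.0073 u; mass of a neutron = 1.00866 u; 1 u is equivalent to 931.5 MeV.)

8.42 MeV/nucleon

With 55 protons and 78 neutrons (A = 133):
Σm = 55·m_p + 78·m_n = 55.4015 + 78.67548 = 134.07698 u
Δm = 134.07698 − 132.875280 = 1.201700 u
Binding energy = Δm·c² = 1.201700 × 931.5 MeV/u = 1119.38 MeV
Dividing by A = 133 gives 8.416 MeV per nucleon.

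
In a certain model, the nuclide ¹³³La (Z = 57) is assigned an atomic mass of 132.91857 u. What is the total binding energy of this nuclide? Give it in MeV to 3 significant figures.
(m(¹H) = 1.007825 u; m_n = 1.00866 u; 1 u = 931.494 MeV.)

1100 MeV

Σm = 57·m(¹H) + 76·m_n = 57.446025 + 76.65816 = 134.104185 u
Δm = 134.104185 − 132.91857 = 1.185615 u
Converting to energy: 1.185615 u × 931.494 MeV/u = 1104.39 MeV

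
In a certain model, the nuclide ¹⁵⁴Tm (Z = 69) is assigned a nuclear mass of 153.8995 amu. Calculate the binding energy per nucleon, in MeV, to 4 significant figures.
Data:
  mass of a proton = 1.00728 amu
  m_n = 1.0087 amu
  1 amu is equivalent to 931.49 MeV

The nucleus contains 69 protons and 154 − 69 = 85 neutrons.
Total constituent mass: 69 × 1.00728 + 85 × 1.0087 = 155.24182 amu
Δm = 155.24182 − 153.8995 = 1.34232 amu
Binding energy = Δm·c² = 1.34232 × 931.49 MeV/amu = 1250.36 MeV
BE/A = 1250.36 MeV / 154 = 8.119 MeV/nucleon

8.119 MeV/nucleon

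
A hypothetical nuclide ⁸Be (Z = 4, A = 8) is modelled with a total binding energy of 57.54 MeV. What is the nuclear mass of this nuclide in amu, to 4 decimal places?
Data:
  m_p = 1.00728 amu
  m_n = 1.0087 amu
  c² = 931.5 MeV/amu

Mass defect = 57.54 MeV / (931.5 MeV/amu) = 0.061771 amu
Constituent mass = 4(1.00728) + 4(1.0087) = 8.06392 amu
Nuclear mass = 8.06392 − 0.061771 = 8.002149 amu ≈ 8.0021 amu (to 4 decimal places)

8.0021 amu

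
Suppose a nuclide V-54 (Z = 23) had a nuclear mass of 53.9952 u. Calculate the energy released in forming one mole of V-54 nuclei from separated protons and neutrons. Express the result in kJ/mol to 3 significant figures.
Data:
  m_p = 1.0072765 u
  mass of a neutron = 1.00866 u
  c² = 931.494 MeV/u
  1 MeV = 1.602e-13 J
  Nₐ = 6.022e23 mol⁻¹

With 23 protons and 31 neutrons (A = 54):
Mass of separated nucleons = 23(1.0072765) + 31(1.00866) = 23.1673595 + 31.26846 = 54.4358195 u
Δm = 54.4358195 − 53.9952 = 0.4406195 u
Binding energy = Δm·c² = 0.4406195 × 931.494 MeV/u = 410.434 MeV
Per nucleus in joules: 410.434 MeV × 1.602e-13 J/MeV = 6.5752e-11 J
Per mole: 6.5752e-11 J × 6.022e23 mol⁻¹ = 3.9596e+13 J/mol

3.96e+10 kJ/mol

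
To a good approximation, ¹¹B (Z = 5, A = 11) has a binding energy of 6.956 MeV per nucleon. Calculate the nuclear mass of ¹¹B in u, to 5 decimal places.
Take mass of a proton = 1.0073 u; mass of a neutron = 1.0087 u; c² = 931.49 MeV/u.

11.00656 u

Total binding energy = 11 × 6.956 = 76.516 MeV
Mass defect = 76.516 MeV / (931.49 MeV/u) = 0.0821437 u
Constituent mass = 5(1.0073) + 6(1.0087) = 11.0887 u
Nuclear mass = 11.0887 − 0.0821437 = 11.0065563 u ≈ 11.00656 u (to 5 decimal places)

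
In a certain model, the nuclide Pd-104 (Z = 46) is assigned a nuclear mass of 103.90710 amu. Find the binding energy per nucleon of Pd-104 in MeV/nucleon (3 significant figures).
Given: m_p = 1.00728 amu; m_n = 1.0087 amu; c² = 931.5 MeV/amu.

With 46 protons and 58 neutrons (A = 104):
Mass of separated nucleons = 46(1.00728) + 58(1.0087) = 46.33488 + 58.5046 = 104.83948 amu
Δm = 104.83948 − 103.90710 = 0.93238 amu
Converting to energy: 0.93238 amu × 931.5 MeV/amu = 868.512 MeV
Per nucleon: 868.512 / 104 = 8.351 MeV

8.35 MeV/nucleon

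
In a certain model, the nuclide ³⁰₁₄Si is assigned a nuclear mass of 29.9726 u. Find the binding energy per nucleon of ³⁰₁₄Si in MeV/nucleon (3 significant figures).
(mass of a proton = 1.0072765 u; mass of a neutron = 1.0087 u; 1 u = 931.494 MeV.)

8.34 MeV/nucleon

With 14 protons and 16 neutrons (A = 30):
Mass of separated nucleons = 14(1.0072765) + 16(1.0087) = 14.1018710 + 16.1392 = 30.2410710 u
Δm = 30.2410710 − 29.9726 = 0.2684710 u
Converting to energy: 0.2684710 u × 931.494 MeV/u = 250.079 MeV
Per nucleon: 250.079 / 30 = 8.336 MeV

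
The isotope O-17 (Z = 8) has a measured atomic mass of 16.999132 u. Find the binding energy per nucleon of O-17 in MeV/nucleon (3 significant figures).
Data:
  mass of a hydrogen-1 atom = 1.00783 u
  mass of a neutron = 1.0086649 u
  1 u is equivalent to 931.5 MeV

With 8 protons and 9 neutrons (A = 17):
Mass of separated nucleons = 8(1.00783) + 9(1.0086649) = 8.06264 + 9.0779841 = 17.1406241 u
The mass defect is 17.1406241 − 16.999132 = 0.1414921 u.
Converting to energy: 0.1414921 u × 931.5 MeV/u = 131.800 MeV
BE/A = 131.800 MeV / 17 = 7.753 MeV/nucleon

7.75 MeV/nucleon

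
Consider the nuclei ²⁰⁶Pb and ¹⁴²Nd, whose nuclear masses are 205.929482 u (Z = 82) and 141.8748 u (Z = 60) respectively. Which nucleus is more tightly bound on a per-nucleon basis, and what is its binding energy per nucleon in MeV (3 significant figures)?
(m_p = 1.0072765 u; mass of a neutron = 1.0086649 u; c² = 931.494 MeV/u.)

¹⁴²Nd; 8.35 MeV/nucleon

²⁰⁶Pb: Σm = 82(1.0072765) + 124(1.0086649) = 207.6711206 u; Δm = 1.7416386 u; E_B = 1622.3 MeV; E_B/A = 7.875 MeV
¹⁴²Nd: Σm = 60(1.0072765) + 82(1.0086649) = 143.1471118 u; Δm = 1.2723118 u; E_B = 1185.2 MeV; E_B/A = 8.346 MeV
¹⁴²Nd has the higher binding energy per nucleon, so it is the more tightly bound nucleus.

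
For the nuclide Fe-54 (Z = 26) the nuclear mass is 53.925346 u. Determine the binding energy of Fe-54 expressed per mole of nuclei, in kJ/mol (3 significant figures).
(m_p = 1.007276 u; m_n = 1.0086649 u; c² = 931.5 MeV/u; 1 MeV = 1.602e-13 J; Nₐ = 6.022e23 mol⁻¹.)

4.55e+10 kJ/mol

Total constituent mass: 26 × 1.007276 + 28 × 1.0086649 = 54.4317932 u
The mass defect is 54.4317932 − 53.925346 = 0.5064472 u.
Converting to energy: 0.5064472 u × 931.5 MeV/u = 471.756 MeV
Per nucleus in joules: 471.756 MeV × 1.602e-13 J/MeV = 7.5575e-11 J
Per mole: 7.5575e-11 J × 6.022e23 mol⁻¹ = 4.5511e+13 J/mol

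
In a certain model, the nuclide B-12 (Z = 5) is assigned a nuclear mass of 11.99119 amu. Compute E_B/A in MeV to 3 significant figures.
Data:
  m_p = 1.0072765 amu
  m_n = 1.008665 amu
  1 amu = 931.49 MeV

Z = 5, so N = A − Z = 12 − 5 = 7.
Σm = 5·m_p + 7·m_n = 5.0363825 + 7.060655 = 12.0970375 amu
Δm = 12.0970375 − 11.99119 = 0.1058475 amu
Binding energy = Δm·c² = 0.1058475 × 931.49 MeV/amu = 98.5959 MeV
Dividing by A = 12 gives 8.216 MeV per nucleon.

8.22 MeV/nucleon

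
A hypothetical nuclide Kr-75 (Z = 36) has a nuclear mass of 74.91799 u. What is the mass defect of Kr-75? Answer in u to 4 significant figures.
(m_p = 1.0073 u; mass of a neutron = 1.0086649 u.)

0.6827 u

The nucleus contains 36 protons and 75 − 36 = 39 neutrons.
Σm = 36·m_p + 39·m_n = 36.2628 + 39.3379311 = 75.6007311 u
Δm = 75.6007311 − 74.91799 = 0.6827411 u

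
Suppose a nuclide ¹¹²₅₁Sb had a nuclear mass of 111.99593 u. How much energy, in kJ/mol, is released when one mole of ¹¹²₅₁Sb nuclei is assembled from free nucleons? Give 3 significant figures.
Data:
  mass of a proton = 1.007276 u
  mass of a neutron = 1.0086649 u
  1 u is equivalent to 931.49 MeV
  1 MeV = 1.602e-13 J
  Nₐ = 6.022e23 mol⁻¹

With 51 protons and 61 neutrons (A = 112):
Total constituent mass: 51 × 1.007276 + 61 × 1.0086649 = 112.8996349 u
Δm = 112.8996349 − 111.99593 = 0.9037049 u
E_B = 0.9037049 × 931.49 = 841.792 MeV
Per nucleus in joules: 841.792 MeV × 1.602e-13 J/MeV = 1.3486e-10 J
Per mole: 1.3486e-10 J × 6.022e23 mol⁻¹ = 8.1213e+13 J/mol

8.12e+10 kJ/mol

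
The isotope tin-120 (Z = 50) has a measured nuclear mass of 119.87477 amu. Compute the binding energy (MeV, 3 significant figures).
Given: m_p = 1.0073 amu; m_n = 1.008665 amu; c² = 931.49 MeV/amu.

Z = 50, so N = A − Z = 120 − 50 = 70.
Σm = 50·m_p + 70·m_n = 50.3650 + 70.606550 = 120.971550 amu
Δm = 120.971550 − 119.87477 = 1.096780 amu
Binding energy = Δm·c² = 1.096780 × 931.49 MeV/amu = 1021.64 MeV

1020 MeV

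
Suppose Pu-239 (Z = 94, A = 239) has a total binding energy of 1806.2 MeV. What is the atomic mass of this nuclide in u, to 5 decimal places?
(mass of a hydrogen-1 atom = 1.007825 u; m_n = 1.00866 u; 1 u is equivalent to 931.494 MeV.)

239.05221 u

Mass defect = 1806.2 MeV / (931.494 MeV/u) = 1.9390356 u
Constituent mass = 94(1.007825) + 145(1.00866) = 240.991250 u
Atomic mass = 240.991250 − 1.9390356 = 239.0522144 u ≈ 239.05221 u (to 5 decimal places)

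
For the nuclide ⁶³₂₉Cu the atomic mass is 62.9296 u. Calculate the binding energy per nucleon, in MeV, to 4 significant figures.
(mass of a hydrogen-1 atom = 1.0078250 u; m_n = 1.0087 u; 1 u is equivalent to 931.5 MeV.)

With 29 protons and 34 neutrons (A = 63):
Mass of separated nucleons = 29(1.0078250) + 34(1.0087) = 29.2269250 + 34.2958 = 63.5227250 u
Mass defect Δm = 63.5227250 − 62.9296 = 0.5931250 u
Binding energy = Δm·c² = 0.5931250 × 931.5 MeV/u = 552.496 MeV
Per nucleon: 552.496 / 63 = 8.770 MeV

8.770 MeV/nucleon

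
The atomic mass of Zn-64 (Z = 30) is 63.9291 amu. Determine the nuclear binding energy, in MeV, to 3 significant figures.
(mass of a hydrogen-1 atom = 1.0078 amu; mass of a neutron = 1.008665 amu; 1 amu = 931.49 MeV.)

Z = 30, so N = A − Z = 64 − 30 = 34.
Mass of separated nucleons = 30(1.0078) + 34(1.008665) = 30.2340 + 34.294610 = 64.528610 amu
The mass defect is 64.528610 − 63.9291 = 0.599510 amu.
Binding energy = Δm·c² = 0.599510 × 931.49 MeV/amu = 558.438 MeV

558 MeV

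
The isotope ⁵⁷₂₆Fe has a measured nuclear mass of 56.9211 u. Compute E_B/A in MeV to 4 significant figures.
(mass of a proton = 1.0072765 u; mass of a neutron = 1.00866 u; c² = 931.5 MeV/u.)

8.768 MeV/nucleon

With 26 protons and 31 neutrons (A = 57):
Σm = 26·m_p + 31·m_n = 26.1891890 + 31.26846 = 57.4576490 u
The mass defect is 57.4576490 − 56.9211 = 0.5365490 u.
Binding energy = Δm·c² = 0.5365490 × 931.5 MeV/u = 499.795 MeV
Per nucleon: 499.795 / 57 = 8.768 MeV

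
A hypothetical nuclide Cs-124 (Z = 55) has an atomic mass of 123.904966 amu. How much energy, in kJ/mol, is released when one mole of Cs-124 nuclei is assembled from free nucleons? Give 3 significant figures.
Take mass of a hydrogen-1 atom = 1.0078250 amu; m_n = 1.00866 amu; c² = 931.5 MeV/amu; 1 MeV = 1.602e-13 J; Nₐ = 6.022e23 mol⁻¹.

1.01e+11 kJ/mol

The nucleus contains 55 protons and 124 − 55 = 69 neutrons.
Total constituent mass: 55 × 1.0078250 + 69 × 1.00866 = 125.0279150 amu
Mass defect Δm = 125.0279150 − 123.904966 = 1.1229490 amu
Converting to energy: 1.1229490 amu × 931.5 MeV/amu = 1046.03 MeV
Per nucleus in joules: 1046.03 MeV × 1.602e-13 J/MeV = 1.6757e-10 J
Per mole: 1.6757e-10 J × 6.022e23 mol⁻¹ = 1.0091e+14 J/mol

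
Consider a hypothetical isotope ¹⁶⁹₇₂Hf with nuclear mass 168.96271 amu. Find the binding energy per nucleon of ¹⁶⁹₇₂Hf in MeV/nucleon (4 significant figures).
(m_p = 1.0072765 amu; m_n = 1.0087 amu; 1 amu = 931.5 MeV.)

Mass of separated nucleons = 72(1.0072765) + 97(1.0087) = 72.5239080 + 97.8439 = 170.3678080 amu
Δm = 170.3678080 − 168.96271 = 1.4050980 amu
Binding energy = Δm·c² = 1.4050980 × 931.5 MeV/amu = 1308.85 MeV
BE/A = 1308.85 MeV / 169 = 7.745 MeV/nucleon

7.745 MeV/nucleon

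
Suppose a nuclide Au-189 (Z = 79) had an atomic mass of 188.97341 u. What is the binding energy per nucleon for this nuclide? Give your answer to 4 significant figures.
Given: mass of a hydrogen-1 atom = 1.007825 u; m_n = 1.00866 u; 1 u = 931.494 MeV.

7.873 MeV/nucleon

The nucleus contains 79 protons and 189 − 79 = 110 neutrons.
Σm = 79·m(¹H) + 110·m_n = 79.618175 + 110.95260 = 190.570775 u
Mass defect Δm = 190.570775 − 188.97341 = 1.597365 u
Converting to energy: 1.597365 u × 931.494 MeV/u = 1487.94 MeV
Dividing by A = 189 gives 7.873 MeV per nucleon.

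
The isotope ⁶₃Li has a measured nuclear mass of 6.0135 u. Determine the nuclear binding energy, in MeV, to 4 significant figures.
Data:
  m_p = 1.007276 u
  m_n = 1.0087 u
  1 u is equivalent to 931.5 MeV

Z = 3, so N = A − Z = 6 − 3 = 3.
Σm = 3·m_p + 3·m_n = 3.021828 + 3.0261 = 6.047928 u
Δm = 6.047928 − 6.0135 = 0.034428 u
E_B = 0.034428 × 931.5 = 32.0697 MeV

32.07 MeV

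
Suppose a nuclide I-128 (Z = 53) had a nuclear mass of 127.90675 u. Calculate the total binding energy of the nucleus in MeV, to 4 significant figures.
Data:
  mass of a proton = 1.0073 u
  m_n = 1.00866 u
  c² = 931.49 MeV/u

1052 MeV

Total constituent mass: 53 × 1.0073 + 75 × 1.00866 = 129.03640 u
Mass defect Δm = 129.03640 − 127.90675 = 1.12965 u
E_B = 1.12965 × 931.49 = 1052.26 MeV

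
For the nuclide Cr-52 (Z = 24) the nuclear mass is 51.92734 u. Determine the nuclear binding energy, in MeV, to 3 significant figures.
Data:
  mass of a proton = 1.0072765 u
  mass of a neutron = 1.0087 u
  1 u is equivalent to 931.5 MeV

457 MeV

Z = 24, so N = A − Z = 52 − 24 = 28.
Total constituent mass: 24 × 1.0072765 + 28 × 1.0087 = 52.4182360 u
Δm = 52.4182360 − 51.92734 = 0.4908960 u
Converting to energy: 0.4908960 u × 931.5 MeV/u = 457.270 MeV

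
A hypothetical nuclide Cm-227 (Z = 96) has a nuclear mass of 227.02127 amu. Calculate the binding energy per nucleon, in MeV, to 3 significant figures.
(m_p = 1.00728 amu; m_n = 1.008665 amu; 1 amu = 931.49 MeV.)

7.44 MeV/nucleon

The nucleus contains 96 protons and 227 − 96 = 131 neutrons.
Σm = 96·m_p + 131·m_n = 96.69888 + 132.135115 = 228.833995 amu
Δm = 228.833995 − 227.02127 = 1.812725 amu
Binding energy = Δm·c² = 1.812725 × 931.49 MeV/amu = 1688.535 MeV
Dividing by A = 227 gives 7.438 MeV per nucleon.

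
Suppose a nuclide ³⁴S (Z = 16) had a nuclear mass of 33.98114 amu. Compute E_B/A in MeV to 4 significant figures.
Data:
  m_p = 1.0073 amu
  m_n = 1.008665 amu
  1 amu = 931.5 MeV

Z = 16, so N = A − Z = 34 − 16 = 18.
Σm = 16·m_p + 18·m_n = 16.1168 + 18.155970 = 34.272770 amu
Mass defect Δm = 34.272770 − 33.98114 = 0.291630 amu
Converting to energy: 0.291630 amu × 931.5 MeV/amu = 271.653 MeV
BE/A = 271.653 MeV / 34 = 7.990 MeV/nucleon

7.990 MeV/nucleon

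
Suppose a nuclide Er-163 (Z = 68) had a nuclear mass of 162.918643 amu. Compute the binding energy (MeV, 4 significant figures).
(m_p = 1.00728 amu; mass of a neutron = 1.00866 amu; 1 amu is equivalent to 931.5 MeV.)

1303 MeV

With 68 protons and 95 neutrons (A = 163):
Mass of separated nucleons = 68(1.00728) + 95(1.00866) = 68.49504 + 95.82270 = 164.31774 amu
The mass defect is 164.31774 − 162.918643 = 1.399097 amu.
Binding energy = Δm·c² = 1.399097 × 931.5 MeV/amu = 1303.26 MeV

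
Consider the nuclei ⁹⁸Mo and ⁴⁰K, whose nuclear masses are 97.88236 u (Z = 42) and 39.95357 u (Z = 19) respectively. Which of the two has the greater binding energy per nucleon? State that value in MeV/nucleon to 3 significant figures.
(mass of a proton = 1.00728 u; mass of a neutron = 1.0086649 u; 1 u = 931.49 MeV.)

⁹⁸Mo; 8.64 MeV/nucleon

⁹⁸Mo: Σm = 42(1.00728) + 56(1.0086649) = 98.7909944 u; Δm = 0.9086344 u; E_B = 846.38 MeV; E_B/A = 8.637 MeV
⁴⁰K: Σm = 19(1.00728) + 21(1.0086649) = 40.3202829 u; Δm = 0.3667129 u; E_B = 341.59 MeV; E_B/A = 8.540 MeV
⁹⁸Mo has the higher binding energy per nucleon, so it is the more tightly bound nucleus.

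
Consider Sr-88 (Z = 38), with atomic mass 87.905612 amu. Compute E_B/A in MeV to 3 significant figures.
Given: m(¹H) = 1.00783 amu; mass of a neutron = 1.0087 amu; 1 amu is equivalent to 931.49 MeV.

8.75 MeV/nucleon

The nucleus contains 38 protons and 88 − 38 = 50 neutrons.
Mass of separated nucleons = 38(1.00783) + 50(1.0087) = 38.29754 + 50.4350 = 88.73254 amu
Δm = 88.73254 − 87.905612 = 0.826928 amu
E_B = 0.826928 × 931.49 = 770.275 MeV
BE/A = 770.275 MeV / 88 = 8.753 MeV/nucleon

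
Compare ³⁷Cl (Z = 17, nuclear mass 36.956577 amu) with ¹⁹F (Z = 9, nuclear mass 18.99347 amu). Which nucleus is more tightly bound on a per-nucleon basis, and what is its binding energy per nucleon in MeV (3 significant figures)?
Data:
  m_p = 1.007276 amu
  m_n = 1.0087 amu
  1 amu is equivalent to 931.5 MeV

³⁷Cl; 8.59 MeV/nucleon

³⁷Cl: Σm = 17(1.007276) + 20(1.0087) = 37.297692 amu; Δm = 0.341115 amu; E_B = 317.75 MeV; E_B/A = 8.588 MeV
¹⁹F: Σm = 9(1.007276) + 10(1.0087) = 19.152484 amu; Δm = 0.159014 amu; E_B = 148.12 MeV; E_B/A = 7.796 MeV
³⁷Cl has the higher binding energy per nucleon, so it is the more tightly bound nucleus.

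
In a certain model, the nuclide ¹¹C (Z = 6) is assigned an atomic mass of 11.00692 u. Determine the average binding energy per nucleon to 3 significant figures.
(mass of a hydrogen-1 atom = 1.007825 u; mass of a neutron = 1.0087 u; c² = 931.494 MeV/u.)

The nucleus contains 6 protons and 11 − 6 = 5 neutrons.
Mass of separated nucleons = 6(1.007825) + 5(1.0087) = 6.046950 + 5.0435 = 11.090450 u
Mass defect Δm = 11.090450 − 11.00692 = 0.083530 u
Converting to energy: 0.083530 u × 931.494 MeV/u = 77.8077 MeV
Per nucleon: 77.8077 / 11 = 7.073 MeV

7.07 MeV/nucleon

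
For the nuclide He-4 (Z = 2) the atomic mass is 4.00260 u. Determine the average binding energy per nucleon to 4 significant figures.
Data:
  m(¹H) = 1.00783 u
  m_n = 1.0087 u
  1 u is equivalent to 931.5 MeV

7.093 MeV/nucleon

Mass of separated nucleons = 2(1.00783) + 2(1.0087) = 2.01566 + 2.0174 = 4.03306 u
Δm = 4.03306 − 4.00260 = 0.03046 u
E_B = 0.03046 × 931.5 = 28.3735 MeV
Per nucleon: 28.3735 / 4 = 7.093 MeV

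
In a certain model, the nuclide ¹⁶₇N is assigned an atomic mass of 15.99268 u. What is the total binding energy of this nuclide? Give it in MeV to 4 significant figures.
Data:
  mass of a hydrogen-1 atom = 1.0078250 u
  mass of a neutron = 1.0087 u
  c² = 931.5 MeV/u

With 7 protons and 9 neutrons (A = 16):
Total constituent mass: 7 × 1.0078250 + 9 × 1.0087 = 16.1330750 u
The mass defect is 16.1330750 − 15.99268 = 0.1403950 u.
Converting to energy: 0.1403950 u × 931.5 MeV/u = 130.778 MeV

130.8 MeV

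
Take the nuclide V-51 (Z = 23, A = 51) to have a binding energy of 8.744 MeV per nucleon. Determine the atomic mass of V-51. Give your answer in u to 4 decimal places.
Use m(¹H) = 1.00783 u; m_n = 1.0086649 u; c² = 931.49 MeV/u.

50.9440 u

Total binding energy = 51 × 8.744 = 445.944 MeV
Mass defect = 445.944 MeV / (931.49 MeV/u) = 0.478743 u
Constituent mass = 23(1.00783) + 28(1.0086649) = 51.4227072 u
Atomic mass = 51.4227072 − 0.478743 = 50.9439642 u ≈ 50.9440 u (to 4 decimal places)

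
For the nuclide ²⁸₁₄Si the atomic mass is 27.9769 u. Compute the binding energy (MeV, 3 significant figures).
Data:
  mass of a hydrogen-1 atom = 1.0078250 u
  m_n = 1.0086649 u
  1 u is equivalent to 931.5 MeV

237 MeV

The nucleus contains 14 protons and 28 − 14 = 14 neutrons.
Mass of separated nucleons = 14(1.0078250) + 14(1.0086649) = 14.1095500 + 14.1213086 = 28.2308586 u
Δm = 28.2308586 − 27.9769 = 0.2539586 u
Converting to energy: 0.2539586 u × 931.5 MeV/u = 236.562 MeV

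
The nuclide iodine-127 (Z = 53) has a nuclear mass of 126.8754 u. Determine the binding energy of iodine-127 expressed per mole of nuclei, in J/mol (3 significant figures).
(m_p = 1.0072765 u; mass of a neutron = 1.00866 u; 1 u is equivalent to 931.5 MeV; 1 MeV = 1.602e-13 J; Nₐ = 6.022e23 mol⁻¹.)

1.03e+14 J/mol

Σm = 53·m_p + 74·m_n = 53.3856545 + 74.64084 = 128.0264945 u
The mass defect is 128.0264945 − 126.8754 = 1.1510945 u.
Converting to energy: 1.1510945 u × 931.5 MeV/u = 1072.24 MeV
Per nucleus in joules: 1072.24 MeV × 1.602e-13 J/MeV = 1.7177e-10 J
Per mole: 1.7177e-10 J × 6.022e23 mol⁻¹ = 1.0344e+14 J/mol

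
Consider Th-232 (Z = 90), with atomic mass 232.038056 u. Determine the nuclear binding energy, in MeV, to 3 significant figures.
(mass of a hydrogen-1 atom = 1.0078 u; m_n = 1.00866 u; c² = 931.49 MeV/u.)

1760 MeV

Total constituent mass: 90 × 1.0078 + 142 × 1.00866 = 233.93172 u
Δm = 233.93172 − 232.038056 = 1.893664 u
E_B = 1.893664 × 931.49 = 1763.93 MeV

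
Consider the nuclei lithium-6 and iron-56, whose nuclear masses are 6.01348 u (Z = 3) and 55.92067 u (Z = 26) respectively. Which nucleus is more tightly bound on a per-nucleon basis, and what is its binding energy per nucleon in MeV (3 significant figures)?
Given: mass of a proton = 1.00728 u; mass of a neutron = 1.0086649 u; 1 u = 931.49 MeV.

lithium-6: Σm = 3(1.00728) + 3(1.0086649) = 6.0478347 u; Δm = 0.0343547 u; E_B = 32.001 MeV; E_B/A = 5.334 MeV
iron-56: Σm = 26(1.00728) + 30(1.0086649) = 56.4492270 u; Δm = 0.5285570 u; E_B = 492.35 MeV; E_B/A = 8.792 MeV
iron-56 has the higher binding energy per nucleon, so it is the more tightly bound nucleus.

iron-56; 8.79 MeV/nucleon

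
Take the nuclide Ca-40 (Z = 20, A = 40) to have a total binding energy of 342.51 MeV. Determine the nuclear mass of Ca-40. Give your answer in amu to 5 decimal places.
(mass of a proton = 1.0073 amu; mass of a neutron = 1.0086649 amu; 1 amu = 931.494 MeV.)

39.95160 amu

Mass defect = 342.51 MeV / (931.494 MeV/amu) = 0.3676996 amu
Constituent mass = 20(1.0073) + 20(1.0086649) = 40.3192980 amu
Nuclear mass = 40.3192980 − 0.3676996 = 39.9515984 amu ≈ 39.95160 amu (to 5 decimal places)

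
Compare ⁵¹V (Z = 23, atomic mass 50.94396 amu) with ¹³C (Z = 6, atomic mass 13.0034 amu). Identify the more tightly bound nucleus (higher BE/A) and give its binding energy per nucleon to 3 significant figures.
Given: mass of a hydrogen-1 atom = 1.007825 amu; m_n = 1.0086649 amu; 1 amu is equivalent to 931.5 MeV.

⁵¹V; 8.74 MeV/nucleon

⁵¹V: Σm = 23(1.007825) + 28(1.0086649) = 51.4225922 amu; Δm = 0.4786322 amu; E_B = 445.85 MeV; E_B/A = 8.742 MeV
¹³C: Σm = 6(1.007825) + 7(1.0086649) = 13.1076043 amu; Δm = 0.1042043 amu; E_B = 97.066 MeV; E_B/A = 7.467 MeV
⁵¹V has the higher binding energy per nucleon, so it is the more tightly bound nucleus.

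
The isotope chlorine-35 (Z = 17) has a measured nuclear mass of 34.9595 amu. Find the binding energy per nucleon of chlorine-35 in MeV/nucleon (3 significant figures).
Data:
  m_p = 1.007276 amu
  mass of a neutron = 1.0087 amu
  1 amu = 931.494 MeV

The nucleus contains 17 protons and 35 − 17 = 18 neutrons.
Total constituent mass: 17 × 1.007276 + 18 × 1.0087 = 35.280292 amu
The mass defect is 35.280292 − 34.9595 = 0.320792 amu.
Binding energy = Δm·c² = 0.320792 × 931.494 MeV/amu = 298.816 MeV
BE/A = 298.816 MeV / 35 = 8.538 MeV/nucleon

8.54 MeV/nucleon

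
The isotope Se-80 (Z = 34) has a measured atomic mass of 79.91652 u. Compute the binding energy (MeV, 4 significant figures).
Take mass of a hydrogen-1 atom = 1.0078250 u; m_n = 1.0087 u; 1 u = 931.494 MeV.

Mass of separated nucleons = 34(1.0078250) + 46(1.0087) = 34.2660500 + 46.4002 = 80.6662500 u
The mass defect is 80.6662500 − 79.91652 = 0.7497300 u.
E_B = 0.7497300 × 931.494 = 698.369 MeV

698.4 MeV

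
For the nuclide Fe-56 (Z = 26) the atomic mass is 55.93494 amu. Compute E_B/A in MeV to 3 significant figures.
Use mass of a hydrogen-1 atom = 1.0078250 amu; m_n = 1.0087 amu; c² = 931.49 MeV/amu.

8.81 MeV/nucleon

Total constituent mass: 26 × 1.0078250 + 30 × 1.0087 = 56.4644500 amu
Δm = 56.4644500 − 55.93494 = 0.5295100 amu
Converting to energy: 0.5295100 amu × 931.49 MeV/amu = 493.233 MeV
BE/A = 493.233 MeV / 56 = 8.808 MeV/nucleon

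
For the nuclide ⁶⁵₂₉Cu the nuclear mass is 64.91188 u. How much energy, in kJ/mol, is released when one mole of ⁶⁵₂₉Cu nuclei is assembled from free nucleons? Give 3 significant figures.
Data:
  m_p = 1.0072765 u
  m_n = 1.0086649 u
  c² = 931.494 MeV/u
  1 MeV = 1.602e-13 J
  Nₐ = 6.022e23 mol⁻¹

With 29 protons and 36 neutrons (A = 65):
Mass of separated nucleons = 29(1.0072765) + 36(1.0086649) = 29.2110185 + 36.3119364 = 65.5229549 u
Δm = 65.5229549 − 64.91188 = 0.6110749 u
E_B = 0.6110749 × 931.494 = 569.213 MeV
Per nucleus in joules: 569.213 MeV × 1.602e-13 J/MeV = 9.1188e-11 J
Per mole: 9.1188e-11 J × 6.022e23 mol⁻¹ = 5.4913e+13 J/mol

5.49e+10 kJ/mol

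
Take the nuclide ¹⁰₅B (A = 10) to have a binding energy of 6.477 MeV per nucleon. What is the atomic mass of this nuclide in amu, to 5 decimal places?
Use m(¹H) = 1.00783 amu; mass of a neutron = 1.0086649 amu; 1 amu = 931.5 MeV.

Total binding energy = 10 × 6.477 = 64.770 MeV
Mass defect = 64.770 MeV / (931.5 MeV/amu) = 0.0695330 amu
Constituent mass = 5(1.00783) + 5(1.0086649) = 10.0824745 amu
Atomic mass = 10.0824745 − 0.0695330 = 10.0129415 amu ≈ 10.01294 amu (to 5 decimal places)

10.01294 amu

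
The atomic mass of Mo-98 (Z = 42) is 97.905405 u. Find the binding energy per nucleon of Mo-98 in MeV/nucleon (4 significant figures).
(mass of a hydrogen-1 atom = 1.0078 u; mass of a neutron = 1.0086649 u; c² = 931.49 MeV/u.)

With 42 protons and 56 neutrons (A = 98):
Mass of separated nucleons = 42(1.0078) + 56(1.0086649) = 42.3276 + 56.4852344 = 98.8128344 u
The mass defect is 98.8128344 − 97.905405 = 0.9074294 u.
Binding energy = Δm·c² = 0.9074294 × 931.49 MeV/u = 845.261 MeV
Per nucleon: 845.261 / 98 = 8.625 MeV

8.625 MeV/nucleon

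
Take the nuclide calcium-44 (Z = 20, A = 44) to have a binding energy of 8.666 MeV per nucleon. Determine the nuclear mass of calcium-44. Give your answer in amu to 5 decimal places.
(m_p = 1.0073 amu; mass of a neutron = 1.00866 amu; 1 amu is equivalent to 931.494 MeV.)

43.94449 amu

Total binding energy = 44 × 8.666 = 381.304 MeV
Mass defect = 381.304 MeV / (931.494 MeV/amu) = 0.4093467 amu
Constituent mass = 20(1.0073) + 24(1.00866) = 44.35384 amu
Nuclear mass = 44.35384 − 0.4093467 = 43.9444933 amu ≈ 43.94449 amu (to 5 decimal places)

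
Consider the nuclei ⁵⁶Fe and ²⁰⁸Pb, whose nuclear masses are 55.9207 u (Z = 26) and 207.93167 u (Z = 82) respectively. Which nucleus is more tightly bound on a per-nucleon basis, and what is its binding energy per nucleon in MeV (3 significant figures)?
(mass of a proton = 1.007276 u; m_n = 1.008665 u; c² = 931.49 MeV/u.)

⁵⁶Fe; 8.79 MeV/nucleon

⁵⁶Fe: Σm = 26(1.007276) + 30(1.008665) = 56.449126 u; Δm = 0.528426 u; E_B = 492.22 MeV; E_B/A = 8.790 MeV
²⁰⁸Pb: Σm = 82(1.007276) + 126(1.008665) = 209.688422 u; Δm = 1.756752 u; E_B = 1636.4 MeV; E_B/A = 7.867 MeV
⁵⁶Fe has the higher binding energy per nucleon, so it is the more tightly bound nucleus.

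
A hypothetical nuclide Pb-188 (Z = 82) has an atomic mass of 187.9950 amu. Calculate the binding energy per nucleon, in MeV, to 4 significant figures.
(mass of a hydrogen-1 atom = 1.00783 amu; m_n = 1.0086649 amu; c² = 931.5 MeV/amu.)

With 82 protons and 106 neutrons (A = 188):
Mass of separated nucleons = 82(1.00783) + 106(1.0086649) = 82.64206 + 106.9184794 = 189.5605394 amu
Mass defect Δm = 189.5605394 − 187.9950 = 1.5655394 amu
E_B = 1.5655394 × 931.5 = 1458.30 MeV
Per nucleon: 1458.30 / 188 = 7.757 MeV

7.757 MeV/nucleon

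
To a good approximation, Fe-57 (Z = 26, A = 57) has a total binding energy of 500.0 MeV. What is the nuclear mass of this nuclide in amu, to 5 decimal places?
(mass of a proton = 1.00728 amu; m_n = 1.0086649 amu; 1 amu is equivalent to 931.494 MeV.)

56.92112 amu

Mass defect = 500.0 MeV / (931.494 MeV/amu) = 0.5367721 amu
Constituent mass = 26(1.00728) + 31(1.0086649) = 57.4578919 amu
Nuclear mass = 57.4578919 − 0.5367721 = 56.9211198 amu ≈ 56.92112 amu (to 5 decimal places)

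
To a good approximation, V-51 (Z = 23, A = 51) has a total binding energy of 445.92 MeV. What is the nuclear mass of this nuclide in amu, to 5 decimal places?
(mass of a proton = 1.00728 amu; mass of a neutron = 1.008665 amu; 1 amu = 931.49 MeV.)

Mass defect = 445.92 MeV / (931.49 MeV/amu) = 0.4787169 amu
Constituent mass = 23(1.00728) + 28(1.008665) = 51.410060 amu
Nuclear mass = 51.410060 − 0.4787169 = 50.9313431 amu ≈ 50.93134 amu (to 5 decimal places)

50.93134 amu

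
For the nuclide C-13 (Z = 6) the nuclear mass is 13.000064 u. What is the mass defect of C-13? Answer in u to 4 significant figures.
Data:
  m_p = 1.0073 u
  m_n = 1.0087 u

The nucleus contains 6 protons and 13 − 6 = 7 neutrons.
Total constituent mass: 6 × 1.0073 + 7 × 1.0087 = 13.1047 u
Δm = 13.1047 − 13.000064 = 0.104636 u

0.1046 u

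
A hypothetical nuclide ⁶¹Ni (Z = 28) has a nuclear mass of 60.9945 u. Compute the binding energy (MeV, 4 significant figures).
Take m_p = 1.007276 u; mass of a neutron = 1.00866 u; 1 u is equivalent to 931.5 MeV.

Total constituent mass: 28 × 1.007276 + 33 × 1.00866 = 61.489508 u
The mass defect is 61.489508 − 60.9945 = 0.495008 u.
E_B = 0.495008 × 931.5 = 461.100 MeV

461.1 MeV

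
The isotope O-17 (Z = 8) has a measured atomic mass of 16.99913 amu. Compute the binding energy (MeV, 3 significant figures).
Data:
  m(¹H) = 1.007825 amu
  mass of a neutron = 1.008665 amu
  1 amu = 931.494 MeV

132 MeV

Σm = 8·m(¹H) + 9·m_n = 8.062600 + 9.077985 = 17.140585 amu
Mass defect Δm = 17.140585 − 16.99913 = 0.141455 amu
Binding energy = Δm·c² = 0.141455 × 931.494 MeV/amu = 131.764 MeV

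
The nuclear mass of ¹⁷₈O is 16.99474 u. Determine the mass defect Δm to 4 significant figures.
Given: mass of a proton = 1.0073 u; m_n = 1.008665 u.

0.1416 u

With 8 protons and 9 neutrons (A = 17):
Σm = 8·m_p + 9·m_n = 8.0584 + 9.077985 = 17.136385 u
Δm = 17.136385 − 16.99474 = 0.141645 u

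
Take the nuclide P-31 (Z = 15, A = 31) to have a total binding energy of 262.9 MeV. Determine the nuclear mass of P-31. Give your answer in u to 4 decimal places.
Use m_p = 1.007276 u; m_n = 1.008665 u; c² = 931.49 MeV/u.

Mass defect = 262.9 MeV / (931.49 MeV/u) = 0.282236 u
Constituent mass = 15(1.007276) + 16(1.008665) = 31.247780 u
Nuclear mass = 31.247780 − 0.282236 = 30.965544 u ≈ 30.9655 u (to 4 decimal places)

30.9655 u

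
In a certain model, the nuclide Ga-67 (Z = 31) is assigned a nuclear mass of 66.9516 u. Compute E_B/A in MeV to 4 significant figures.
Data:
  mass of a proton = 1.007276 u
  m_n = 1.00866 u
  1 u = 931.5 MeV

With 31 protons and 36 neutrons (A = 67):
Total constituent mass: 31 × 1.007276 + 36 × 1.00866 = 67.537316 u
Mass defect Δm = 67.537316 − 66.9516 = 0.585716 u
Binding energy = Δm·c² = 0.585716 × 931.5 MeV/u = 545.594 MeV
Dividing by A = 67 gives 8.143 MeV per nucleon.

8.143 MeV/nucleon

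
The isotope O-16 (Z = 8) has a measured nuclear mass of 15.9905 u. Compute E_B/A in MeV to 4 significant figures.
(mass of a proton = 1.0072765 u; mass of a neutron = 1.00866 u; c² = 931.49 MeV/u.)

Mass of separated nucleons = 8(1.0072765) + 8(1.00866) = 8.0582120 + 8.06928 = 16.1274920 u
The mass defect is 16.1274920 − 15.9905 = 0.1369920 u.
E_B = 0.1369920 × 931.49 = 127.607 MeV
Dividing by A = 16 gives 7.975 MeV per nucleon.

7.975 MeV/nucleon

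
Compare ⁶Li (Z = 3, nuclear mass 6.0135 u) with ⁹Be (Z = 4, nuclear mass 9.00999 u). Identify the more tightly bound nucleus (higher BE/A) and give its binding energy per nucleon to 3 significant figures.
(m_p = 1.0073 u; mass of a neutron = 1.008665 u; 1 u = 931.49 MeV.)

⁹Be; 6.47 MeV/nucleon

⁶Li: Σm = 3(1.0073) + 3(1.008665) = 6.047895 u; Δm = 0.034395 u; E_B = 32.039 MeV; E_B/A = 5.340 MeV
⁹Be: Σm = 4(1.0073) + 5(1.008665) = 9.072525 u; Δm = 0.062535 u; E_B = 58.251 MeV; E_B/A = 6.472 MeV
⁹Be has the higher binding energy per nucleon, so it is the more tightly bound nucleus.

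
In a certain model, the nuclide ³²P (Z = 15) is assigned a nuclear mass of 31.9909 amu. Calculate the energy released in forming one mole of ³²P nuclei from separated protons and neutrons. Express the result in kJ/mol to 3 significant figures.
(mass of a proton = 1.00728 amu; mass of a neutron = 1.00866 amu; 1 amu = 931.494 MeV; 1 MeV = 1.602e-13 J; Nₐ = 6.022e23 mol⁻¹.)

Z = 15, so N = A − Z = 32 − 15 = 17.
Σm = 15·m_p + 17·m_n = 15.10920 + 17.14722 = 32.25642 amu
Δm = 32.25642 − 31.9909 = 0.26552 amu
E_B = 0.26552 × 931.494 = 247.330 MeV
Per nucleus in joules: 247.330 MeV × 1.602e-13 J/MeV = 3.9622e-11 J
Per mole: 3.9622e-11 J × 6.022e23 mol⁻¹ = 2.3860e+13 J/mol

2.39e+10 kJ/mol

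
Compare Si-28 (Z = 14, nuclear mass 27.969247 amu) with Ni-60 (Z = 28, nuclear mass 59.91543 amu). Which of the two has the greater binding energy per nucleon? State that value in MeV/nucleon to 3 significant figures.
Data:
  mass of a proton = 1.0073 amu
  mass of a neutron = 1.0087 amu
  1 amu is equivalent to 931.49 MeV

Si-28: Σm = 14(1.0073) + 14(1.0087) = 28.2240 amu; Δm = 0.254753 amu; E_B = 237.29987 MeV; E_B/A = 8.474995 MeV
Ni-60: Σm = 28(1.0073) + 32(1.0087) = 60.4828 amu; Δm = 0.56737 amu; E_B = 528.50 MeV; E_B/A = 8.808 MeV
Ni-60 has the higher binding energy per nucleon, so it is the more tightly bound nucleus.

Ni-60; 8.81 MeV/nucleon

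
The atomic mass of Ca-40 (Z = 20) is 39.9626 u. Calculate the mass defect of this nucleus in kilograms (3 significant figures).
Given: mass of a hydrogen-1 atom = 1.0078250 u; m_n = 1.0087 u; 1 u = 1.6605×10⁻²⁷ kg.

The nucleus contains 20 protons and 40 − 20 = 20 neutrons.
Total constituent mass: 20 × 1.0078250 + 20 × 1.0087 = 40.3305000 u
Δm = 40.3305000 − 39.9626 = 0.3679000 u
In SI units: 0.3679000 u × 1.6605×10⁻²⁷ kg/u = 6.1090e-28 kg

6.11e-28 kg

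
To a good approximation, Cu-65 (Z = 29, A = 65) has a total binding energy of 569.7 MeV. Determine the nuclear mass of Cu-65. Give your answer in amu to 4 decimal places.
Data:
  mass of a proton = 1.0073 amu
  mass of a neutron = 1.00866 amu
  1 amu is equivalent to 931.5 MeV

64.9119 amu

Mass defect = 569.7 MeV / (931.5 MeV/amu) = 0.611594 amu
Constituent mass = 29(1.0073) + 36(1.00866) = 65.52346 amu
Nuclear mass = 65.52346 − 0.611594 = 64.911866 amu ≈ 64.9119 amu (to 4 decimal places)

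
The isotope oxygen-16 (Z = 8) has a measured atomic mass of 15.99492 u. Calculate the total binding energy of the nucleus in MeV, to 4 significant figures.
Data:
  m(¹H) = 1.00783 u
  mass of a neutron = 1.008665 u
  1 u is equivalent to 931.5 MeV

127.7 MeV

Σm = 8·m(¹H) + 8·m_n = 8.06264 + 8.069320 = 16.131960 u
The mass defect is 16.131960 − 15.99492 = 0.137040 u.
Converting to energy: 0.137040 u × 931.5 MeV/u = 127.653 MeV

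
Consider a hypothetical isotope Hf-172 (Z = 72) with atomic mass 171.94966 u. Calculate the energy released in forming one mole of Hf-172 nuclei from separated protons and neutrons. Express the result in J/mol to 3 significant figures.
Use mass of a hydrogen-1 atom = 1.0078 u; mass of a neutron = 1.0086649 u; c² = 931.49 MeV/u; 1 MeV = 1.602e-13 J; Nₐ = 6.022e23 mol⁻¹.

1.33e+14 J/mol

The nucleus contains 72 protons and 172 − 72 = 100 neutrons.
Total constituent mass: 72 × 1.0078 + 100 × 1.0086649 = 173.4280900 u
The mass defect is 173.4280900 − 171.94966 = 1.4784300 u.
E_B = 1.4784300 × 931.49 = 1377.14 MeV
Per nucleus in joules: 1377.14 MeV × 1.602e-13 J/MeV = 2.2062e-10 J
Per mole: 2.2062e-10 J × 6.022e23 mol⁻¹ = 1.3286e+14 J/mol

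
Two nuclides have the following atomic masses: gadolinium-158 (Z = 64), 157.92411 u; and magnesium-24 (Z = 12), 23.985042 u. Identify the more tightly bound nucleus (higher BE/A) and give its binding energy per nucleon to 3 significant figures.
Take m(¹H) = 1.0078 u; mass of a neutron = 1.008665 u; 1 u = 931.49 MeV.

gadolinium-158: Σm = 64(1.0078) + 94(1.008665) = 159.313710 u; Δm = 1.389600 u; E_B = 1294.4 MeV; E_B/A = 8.192 MeV
magnesium-24: Σm = 12(1.0078) + 12(1.008665) = 24.197580 u; Δm = 0.212538 u; E_B = 197.98 MeV; E_B/A = 8.249 MeV
magnesium-24 has the higher binding energy per nucleon, so it is the more tightly bound nucleus.

magnesium-24; 8.25 MeV/nucleon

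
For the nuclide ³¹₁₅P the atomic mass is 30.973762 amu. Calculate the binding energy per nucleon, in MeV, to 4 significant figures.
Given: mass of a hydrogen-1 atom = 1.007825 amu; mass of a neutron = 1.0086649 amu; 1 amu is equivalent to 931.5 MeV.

8.481 MeV/nucleon

Total constituent mass: 15 × 1.007825 + 16 × 1.0086649 = 31.2560134 amu
Mass defect Δm = 31.2560134 − 30.973762 = 0.2822514 amu
Binding energy = Δm·c² = 0.2822514 × 931.5 MeV/amu = 262.917 MeV
Dividing by A = 31 gives 8.481 MeV per nucleon.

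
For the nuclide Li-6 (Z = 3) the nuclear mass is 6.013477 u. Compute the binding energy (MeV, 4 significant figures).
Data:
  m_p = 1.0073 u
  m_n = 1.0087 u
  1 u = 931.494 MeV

Z = 3, so N = A − Z = 6 − 3 = 3.
Total constituent mass: 3 × 1.0073 + 3 × 1.0087 = 6.0480 u
Mass defect Δm = 6.0480 − 6.013477 = 0.034523 u
Binding energy = Δm·c² = 0.034523 × 931.494 MeV/u = 32.1580 MeV

32.16 MeV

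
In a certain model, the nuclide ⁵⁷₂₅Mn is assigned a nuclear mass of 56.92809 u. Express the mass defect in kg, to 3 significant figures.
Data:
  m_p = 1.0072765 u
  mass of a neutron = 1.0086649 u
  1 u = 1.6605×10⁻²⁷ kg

With 25 protons and 32 neutrons (A = 57):
Σm = 25·m_p + 32·m_n = 25.1819125 + 32.2772768 = 57.4591893 u
Mass defect Δm = 57.4591893 − 56.92809 = 0.5310993 u
In SI units: 0.5310993 u × 1.6605×10⁻²⁷ kg/u = 8.8189e-28 kg

8.82e-28 kg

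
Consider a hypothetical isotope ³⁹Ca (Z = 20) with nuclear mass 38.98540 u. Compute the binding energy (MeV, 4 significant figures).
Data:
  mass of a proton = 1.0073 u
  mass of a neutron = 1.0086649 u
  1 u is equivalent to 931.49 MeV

303.0 MeV

With 20 protons and 19 neutrons (A = 39):
Mass of separated nucleons = 20(1.0073) + 19(1.0086649) = 20.1460 + 19.1646331 = 39.3106331 u
Δm = 39.3106331 − 38.98540 = 0.3252331 u
E_B = 0.3252331 × 931.49 = 302.951 MeV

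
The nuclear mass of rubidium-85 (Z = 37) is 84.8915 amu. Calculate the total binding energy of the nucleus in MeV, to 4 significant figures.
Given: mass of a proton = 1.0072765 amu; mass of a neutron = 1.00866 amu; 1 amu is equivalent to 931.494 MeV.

With 37 protons and 48 neutrons (A = 85):
Σm = 37·m_p + 48·m_n = 37.2692305 + 48.41568 = 85.6849105 amu
Δm = 85.6849105 − 84.8915 = 0.7934105 amu
Converting to energy: 0.7934105 amu × 931.494 MeV/amu = 739.057 MeV

739.1 MeV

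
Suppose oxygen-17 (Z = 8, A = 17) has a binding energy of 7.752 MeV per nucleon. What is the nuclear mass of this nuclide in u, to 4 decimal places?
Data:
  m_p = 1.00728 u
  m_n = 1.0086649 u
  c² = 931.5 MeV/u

16.9947 u

Total binding energy = 17 × 7.752 = 131.784 MeV
Mass defect = 131.784 MeV / (931.5 MeV/u) = 0.141475 u
Constituent mass = 8(1.00728) + 9(1.0086649) = 17.1362241 u
Nuclear mass = 17.1362241 − 0.141475 = 16.9947491 u ≈ 16.9947 u (to 4 decimal places)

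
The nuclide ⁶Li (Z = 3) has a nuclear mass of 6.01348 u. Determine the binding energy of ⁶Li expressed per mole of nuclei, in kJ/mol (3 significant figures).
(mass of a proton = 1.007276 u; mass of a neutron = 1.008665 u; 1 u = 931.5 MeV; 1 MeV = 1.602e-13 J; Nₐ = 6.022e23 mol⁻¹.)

3.09e+09 kJ/mol

Σm = 3·m_p + 3·m_n = 3.021828 + 3.025995 = 6.047823 u
Δm = 6.047823 − 6.01348 = 0.034343 u
E_B = 0.034343 × 931.5 = 31.9905 MeV
Per nucleus in joules: 31.9905 MeV × 1.602e-13 J/MeV = 5.1249e-12 J
Per mole: 5.1249e-12 J × 6.022e23 mol⁻¹ = 3.0862e+12 J/mol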